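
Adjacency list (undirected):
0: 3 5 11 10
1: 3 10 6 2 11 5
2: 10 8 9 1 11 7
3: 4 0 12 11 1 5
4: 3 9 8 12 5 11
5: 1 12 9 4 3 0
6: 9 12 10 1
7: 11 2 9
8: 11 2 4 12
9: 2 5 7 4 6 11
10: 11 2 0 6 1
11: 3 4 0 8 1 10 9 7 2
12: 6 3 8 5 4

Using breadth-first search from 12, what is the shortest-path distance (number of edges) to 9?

Level 0: 12
Level 1: 3, 4, 5, 6, 8
Level 2: 0, 1, 2, 9, 10, 11
Level 3: 7
9 first appears at level 2.

2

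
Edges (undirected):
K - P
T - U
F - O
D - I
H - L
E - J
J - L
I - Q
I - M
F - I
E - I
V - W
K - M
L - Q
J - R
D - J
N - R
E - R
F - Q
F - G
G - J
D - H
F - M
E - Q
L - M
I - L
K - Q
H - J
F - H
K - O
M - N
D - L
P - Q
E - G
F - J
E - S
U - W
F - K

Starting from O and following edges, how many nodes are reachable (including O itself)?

BFS from O visits: O, K, F, Q, P, M, J, I, H, G, L, E, N, R, D, S
Reachable nodes: 16 of 20 total.

16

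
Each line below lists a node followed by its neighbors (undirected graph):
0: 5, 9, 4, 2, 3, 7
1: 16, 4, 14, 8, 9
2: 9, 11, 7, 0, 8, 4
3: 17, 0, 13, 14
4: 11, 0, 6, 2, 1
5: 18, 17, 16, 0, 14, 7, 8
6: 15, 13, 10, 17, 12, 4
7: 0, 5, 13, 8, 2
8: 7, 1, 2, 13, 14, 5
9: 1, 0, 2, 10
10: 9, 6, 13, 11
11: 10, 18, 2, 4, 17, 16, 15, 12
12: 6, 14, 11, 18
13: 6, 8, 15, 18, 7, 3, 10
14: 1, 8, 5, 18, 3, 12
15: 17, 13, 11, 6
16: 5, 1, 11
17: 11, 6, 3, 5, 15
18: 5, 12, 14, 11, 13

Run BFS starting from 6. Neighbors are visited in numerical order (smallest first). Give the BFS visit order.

Visit 6; enqueue 4, 10, 12, 13, 15, 17 → queue [4, 10, 12, 13, 15, 17]
Visit 4; enqueue 0, 1, 2, 11 → queue [10, 12, 13, 15, 17, 0, 1, 2, 11]
Visit 10; enqueue 9 → queue [12, 13, 15, 17, 0, 1, 2, 11, 9]
Visit 12; enqueue 14, 18 → queue [13, 15, 17, 0, 1, 2, 11, 9, 14, 18]
Visit 13; enqueue 3, 7, 8 → queue [15, 17, 0, 1, 2, 11, 9, 14, 18, 3, 7, 8]
Visit 15 → queue [17, 0, 1, 2, 11, 9, 14, 18, 3, 7, 8]
Visit 17; enqueue 5 → queue [0, 1, 2, 11, 9, 14, 18, 3, 7, 8, 5]
Visit 0 → queue [1, 2, 11, 9, 14, 18, 3, 7, 8, 5]
Visit 1; enqueue 16 → queue [2, 11, 9, 14, 18, 3, 7, 8, 5, 16]
Visit 2 → queue [11, 9, 14, 18, 3, 7, 8, 5, 16]
Visit 11 → queue [9, 14, 18, 3, 7, 8, 5, 16]
Visit 9 → queue [14, 18, 3, 7, 8, 5, 16]
Visit 14 → queue [18, 3, 7, 8, 5, 16]
Visit 18 → queue [3, 7, 8, 5, 16]
Visit 3 → queue [7, 8, 5, 16]
Visit 7 → queue [8, 5, 16]
Visit 8 → queue [5, 16]
Visit 5 → queue [16]
Visit 16 → queue []

6 4 10 12 13 15 17 0 1 2 11 9 14 18 3 7 8 5 16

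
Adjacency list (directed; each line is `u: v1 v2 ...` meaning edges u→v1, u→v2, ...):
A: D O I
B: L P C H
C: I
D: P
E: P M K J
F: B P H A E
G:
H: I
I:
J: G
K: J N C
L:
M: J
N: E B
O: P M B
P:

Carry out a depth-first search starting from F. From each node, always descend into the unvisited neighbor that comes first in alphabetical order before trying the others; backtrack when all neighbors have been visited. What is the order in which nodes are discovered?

Visit F
F → A
A → D
D → P
A → I
A → O
O → B
B → C
B → H
B → L
O → M
M → J
J → G
F → E
E → K
K → N

F, A, D, P, I, O, B, C, H, L, M, J, G, E, K, N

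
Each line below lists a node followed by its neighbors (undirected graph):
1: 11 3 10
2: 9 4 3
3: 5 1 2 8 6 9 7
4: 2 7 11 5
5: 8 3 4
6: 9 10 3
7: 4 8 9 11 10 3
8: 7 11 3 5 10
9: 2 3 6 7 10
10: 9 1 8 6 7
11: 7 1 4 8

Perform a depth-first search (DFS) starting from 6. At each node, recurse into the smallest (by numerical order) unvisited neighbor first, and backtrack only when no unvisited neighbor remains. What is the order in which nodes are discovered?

6 -> 3 -> 1 -> 10 -> 7 -> 4 -> 2 -> 9 -> 5 -> 8 -> 11

Visit 6
6 → 3
3 → 1
1 → 10
10 → 7
7 → 4
4 → 2
2 → 9
4 → 5
5 → 8
8 → 11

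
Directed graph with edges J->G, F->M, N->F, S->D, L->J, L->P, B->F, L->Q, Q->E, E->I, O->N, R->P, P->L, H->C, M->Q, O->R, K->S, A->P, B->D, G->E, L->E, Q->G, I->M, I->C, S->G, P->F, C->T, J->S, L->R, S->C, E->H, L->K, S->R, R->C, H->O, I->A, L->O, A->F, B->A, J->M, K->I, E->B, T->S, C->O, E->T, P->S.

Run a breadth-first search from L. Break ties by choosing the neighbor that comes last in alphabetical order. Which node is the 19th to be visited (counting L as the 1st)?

Visit L; enqueue R, Q, P, O, K, J, E → queue [R, Q, P, O, K, J, E]
Visit R; enqueue C → queue [Q, P, O, K, J, E, C]
Visit Q; enqueue G → queue [P, O, K, J, E, C, G]
Visit P; enqueue S, F → queue [O, K, J, E, C, G, S, F]
Visit O; enqueue N → queue [K, J, E, C, G, S, F, N]
Visit K; enqueue I → queue [J, E, C, G, S, F, N, I]
Visit J; enqueue M → queue [E, C, G, S, F, N, I, M]
Visit E; enqueue T, H, B → queue [C, G, S, F, N, I, M, T, H, B]
Visit C → queue [G, S, F, N, I, M, T, H, B]
Visit G → queue [S, F, N, I, M, T, H, B]
Visit S; enqueue D → queue [F, N, I, M, T, H, B, D]
Visit F → queue [N, I, M, T, H, B, D]
Visit N → queue [I, M, T, H, B, D]
Visit I; enqueue A → queue [M, T, H, B, D, A]
Visit M → queue [T, H, B, D, A]
Visit T → queue [H, B, D, A]
Visit H → queue [B, D, A]
Visit B → queue [D, A]
Visit D → queue [A]
Visit A → queue []

Visit order: L, R, Q, P, O, K, J, E, C, G, S, F, N, I, M, T, H, B, D, A

D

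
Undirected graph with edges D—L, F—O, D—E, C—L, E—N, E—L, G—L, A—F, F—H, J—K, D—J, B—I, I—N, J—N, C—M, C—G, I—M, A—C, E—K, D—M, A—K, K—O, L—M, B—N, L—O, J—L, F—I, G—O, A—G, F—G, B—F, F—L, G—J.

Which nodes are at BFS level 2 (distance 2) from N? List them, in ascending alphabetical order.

D, F, G, K, L, M

Level 0: N
Level 1: B, E, I, J
Level 2: D, F, G, K, L, M
Level 3: A, C, H, O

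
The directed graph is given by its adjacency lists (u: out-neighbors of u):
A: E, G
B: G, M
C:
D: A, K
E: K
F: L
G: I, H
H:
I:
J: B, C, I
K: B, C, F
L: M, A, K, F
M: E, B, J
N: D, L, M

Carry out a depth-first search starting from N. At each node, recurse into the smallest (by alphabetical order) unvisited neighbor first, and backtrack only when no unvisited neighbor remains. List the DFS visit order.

Visit N
N → D
D → A
A → E
E → K
K → B
B → G
G → H
G → I
B → M
M → J
J → C
K → F
F → L

N, D, A, E, K, B, G, H, I, M, J, C, F, L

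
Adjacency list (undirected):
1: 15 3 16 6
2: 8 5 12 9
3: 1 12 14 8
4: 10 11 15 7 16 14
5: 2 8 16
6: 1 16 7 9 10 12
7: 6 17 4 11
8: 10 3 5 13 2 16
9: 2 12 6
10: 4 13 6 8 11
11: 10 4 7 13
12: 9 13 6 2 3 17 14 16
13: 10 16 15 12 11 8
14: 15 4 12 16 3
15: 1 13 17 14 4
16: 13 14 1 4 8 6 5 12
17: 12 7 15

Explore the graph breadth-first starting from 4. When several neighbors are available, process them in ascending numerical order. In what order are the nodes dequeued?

Visit 4; enqueue 7, 10, 11, 14, 15, 16 → queue [7, 10, 11, 14, 15, 16]
Visit 7; enqueue 6, 17 → queue [10, 11, 14, 15, 16, 6, 17]
Visit 10; enqueue 8, 13 → queue [11, 14, 15, 16, 6, 17, 8, 13]
Visit 11 → queue [14, 15, 16, 6, 17, 8, 13]
Visit 14; enqueue 3, 12 → queue [15, 16, 6, 17, 8, 13, 3, 12]
Visit 15; enqueue 1 → queue [16, 6, 17, 8, 13, 3, 12, 1]
Visit 16; enqueue 5 → queue [6, 17, 8, 13, 3, 12, 1, 5]
Visit 6; enqueue 9 → queue [17, 8, 13, 3, 12, 1, 5, 9]
Visit 17 → queue [8, 13, 3, 12, 1, 5, 9]
Visit 8; enqueue 2 → queue [13, 3, 12, 1, 5, 9, 2]
Visit 13 → queue [3, 12, 1, 5, 9, 2]
Visit 3 → queue [12, 1, 5, 9, 2]
Visit 12 → queue [1, 5, 9, 2]
Visit 1 → queue [5, 9, 2]
Visit 5 → queue [9, 2]
Visit 9 → queue [2]
Visit 2 → queue []

4, 7, 10, 11, 14, 15, 16, 6, 17, 8, 13, 3, 12, 1, 5, 9, 2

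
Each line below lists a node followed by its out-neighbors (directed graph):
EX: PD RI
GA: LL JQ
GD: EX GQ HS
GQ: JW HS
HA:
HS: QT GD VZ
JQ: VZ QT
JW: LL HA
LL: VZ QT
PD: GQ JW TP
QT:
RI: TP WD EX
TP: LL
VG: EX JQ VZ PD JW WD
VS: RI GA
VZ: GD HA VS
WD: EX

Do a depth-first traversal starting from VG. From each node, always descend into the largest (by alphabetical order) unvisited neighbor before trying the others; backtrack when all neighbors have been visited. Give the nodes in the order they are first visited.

Visit VG
VG → WD
WD → EX
EX → RI
RI → TP
TP → LL
LL → VZ
VZ → VS
VS → GA
GA → JQ
JQ → QT
VZ → HA
VZ → GD
GD → HS
GD → GQ
GQ → JW
EX → PD

VG -> WD -> EX -> RI -> TP -> LL -> VZ -> VS -> GA -> JQ -> QT -> HA -> GD -> HS -> GQ -> JW -> PD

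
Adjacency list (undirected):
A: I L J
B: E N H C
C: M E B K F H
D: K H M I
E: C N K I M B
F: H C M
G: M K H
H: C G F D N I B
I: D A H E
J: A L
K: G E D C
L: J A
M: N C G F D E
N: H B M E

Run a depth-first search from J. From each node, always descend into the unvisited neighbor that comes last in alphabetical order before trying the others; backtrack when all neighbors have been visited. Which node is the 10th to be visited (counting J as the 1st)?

Visit J
J → L
L → A
A → I
I → H
H → N
N → M
M → G
G → K
K → E
E → C
C → F
C → B
K → D

Visit order: J, L, A, I, H, N, M, G, K, E, C, F, B, D

E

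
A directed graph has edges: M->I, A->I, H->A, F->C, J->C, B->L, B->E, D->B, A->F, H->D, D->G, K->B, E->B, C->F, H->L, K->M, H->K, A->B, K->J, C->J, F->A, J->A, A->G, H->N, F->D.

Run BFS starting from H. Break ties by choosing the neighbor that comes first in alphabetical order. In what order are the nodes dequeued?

H -> A -> D -> K -> L -> N -> B -> F -> G -> I -> J -> M -> E -> C

Visit H; enqueue A, D, K, L, N → queue [A, D, K, L, N]
Visit A; enqueue B, F, G, I → queue [D, K, L, N, B, F, G, I]
Visit D → queue [K, L, N, B, F, G, I]
Visit K; enqueue J, M → queue [L, N, B, F, G, I, J, M]
Visit L → queue [N, B, F, G, I, J, M]
Visit N → queue [B, F, G, I, J, M]
Visit B; enqueue E → queue [F, G, I, J, M, E]
Visit F; enqueue C → queue [G, I, J, M, E, C]
Visit G → queue [I, J, M, E, C]
Visit I → queue [J, M, E, C]
Visit J → queue [M, E, C]
Visit M → queue [E, C]
Visit E → queue [C]
Visit C → queue []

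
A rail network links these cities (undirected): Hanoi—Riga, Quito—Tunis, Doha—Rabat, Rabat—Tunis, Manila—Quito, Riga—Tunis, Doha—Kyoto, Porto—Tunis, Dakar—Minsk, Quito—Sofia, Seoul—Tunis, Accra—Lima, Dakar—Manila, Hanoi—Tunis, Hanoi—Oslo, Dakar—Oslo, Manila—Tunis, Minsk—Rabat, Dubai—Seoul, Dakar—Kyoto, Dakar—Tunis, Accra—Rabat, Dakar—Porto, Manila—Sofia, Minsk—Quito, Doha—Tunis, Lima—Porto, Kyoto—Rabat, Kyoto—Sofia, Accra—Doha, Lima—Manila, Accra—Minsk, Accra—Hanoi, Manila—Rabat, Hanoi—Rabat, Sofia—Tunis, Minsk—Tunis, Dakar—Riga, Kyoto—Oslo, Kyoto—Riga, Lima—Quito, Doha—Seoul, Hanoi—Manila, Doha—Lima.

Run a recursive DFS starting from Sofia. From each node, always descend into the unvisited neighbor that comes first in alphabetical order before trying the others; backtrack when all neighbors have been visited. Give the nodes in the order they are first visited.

Visit Sofia
Sofia → Kyoto
Kyoto → Dakar
Dakar → Manila
Manila → Hanoi
Hanoi → Accra
Accra → Doha
Doha → Lima
Lima → Porto
Porto → Tunis
Tunis → Minsk
Minsk → Quito
Minsk → Rabat
Tunis → Riga
Tunis → Seoul
Seoul → Dubai
Hanoi → Oslo

Sofia Kyoto Dakar Manila Hanoi Accra Doha Lima Porto Tunis Minsk Quito Rabat Riga Seoul Dubai Oslo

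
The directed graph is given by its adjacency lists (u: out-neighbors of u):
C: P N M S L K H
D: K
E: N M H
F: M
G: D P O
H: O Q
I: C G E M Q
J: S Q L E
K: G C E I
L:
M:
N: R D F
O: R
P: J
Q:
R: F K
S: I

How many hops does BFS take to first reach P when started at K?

2

Level 0: K
Level 1: C, E, G, I
Level 2: D, H, L, M, N, O, P, Q, S
Level 3: F, J, R
P first appears at level 2.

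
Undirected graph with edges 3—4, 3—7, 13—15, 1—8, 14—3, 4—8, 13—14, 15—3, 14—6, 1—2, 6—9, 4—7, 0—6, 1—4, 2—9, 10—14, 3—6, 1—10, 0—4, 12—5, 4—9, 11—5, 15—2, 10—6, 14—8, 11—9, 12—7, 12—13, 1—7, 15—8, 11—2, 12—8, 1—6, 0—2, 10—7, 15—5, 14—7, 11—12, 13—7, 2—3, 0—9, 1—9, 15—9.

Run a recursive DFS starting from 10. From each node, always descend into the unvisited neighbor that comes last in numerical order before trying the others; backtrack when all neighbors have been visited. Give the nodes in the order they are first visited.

Visit 10
10 → 14
14 → 13
13 → 15
15 → 9
9 → 11
11 → 12
12 → 8
8 → 4
4 → 7
7 → 3
3 → 6
6 → 1
1 → 2
2 → 0
12 → 5

10, 14, 13, 15, 9, 11, 12, 8, 4, 7, 3, 6, 1, 2, 0, 5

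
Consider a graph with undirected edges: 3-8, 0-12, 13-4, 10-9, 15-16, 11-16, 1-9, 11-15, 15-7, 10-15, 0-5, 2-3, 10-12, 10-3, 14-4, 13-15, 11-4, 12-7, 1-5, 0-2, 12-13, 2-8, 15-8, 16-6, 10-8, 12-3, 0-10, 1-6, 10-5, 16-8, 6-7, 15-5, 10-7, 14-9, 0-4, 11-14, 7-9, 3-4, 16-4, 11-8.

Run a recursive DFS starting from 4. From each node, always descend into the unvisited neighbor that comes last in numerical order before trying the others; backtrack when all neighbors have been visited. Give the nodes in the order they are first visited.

4 → 16 → 15 → 13 → 12 → 10 → 9 → 14 → 11 → 8 → 3 → 2 → 0 → 5 → 1 → 6 → 7

Visit 4
4 → 16
16 → 15
15 → 13
13 → 12
12 → 10
10 → 9
9 → 14
14 → 11
11 → 8
8 → 3
3 → 2
2 → 0
0 → 5
5 → 1
1 → 6
6 → 7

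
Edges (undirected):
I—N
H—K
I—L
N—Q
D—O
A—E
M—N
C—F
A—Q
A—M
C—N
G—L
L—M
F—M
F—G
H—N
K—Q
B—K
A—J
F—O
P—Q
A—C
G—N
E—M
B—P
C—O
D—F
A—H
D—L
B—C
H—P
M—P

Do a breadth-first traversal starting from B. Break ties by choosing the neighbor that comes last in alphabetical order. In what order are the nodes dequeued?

Visit B; enqueue P, K, C → queue [P, K, C]
Visit P; enqueue Q, M, H → queue [K, C, Q, M, H]
Visit K → queue [C, Q, M, H]
Visit C; enqueue O, N, F, A → queue [Q, M, H, O, N, F, A]
Visit Q → queue [M, H, O, N, F, A]
Visit M; enqueue L, E → queue [H, O, N, F, A, L, E]
Visit H → queue [O, N, F, A, L, E]
Visit O; enqueue D → queue [N, F, A, L, E, D]
Visit N; enqueue I, G → queue [F, A, L, E, D, I, G]
Visit F → queue [A, L, E, D, I, G]
Visit A; enqueue J → queue [L, E, D, I, G, J]
Visit L → queue [E, D, I, G, J]
Visit E → queue [D, I, G, J]
Visit D → queue [I, G, J]
Visit I → queue [G, J]
Visit G → queue [J]
Visit J → queue []

B → P → K → C → Q → M → H → O → N → F → A → L → E → D → I → G → J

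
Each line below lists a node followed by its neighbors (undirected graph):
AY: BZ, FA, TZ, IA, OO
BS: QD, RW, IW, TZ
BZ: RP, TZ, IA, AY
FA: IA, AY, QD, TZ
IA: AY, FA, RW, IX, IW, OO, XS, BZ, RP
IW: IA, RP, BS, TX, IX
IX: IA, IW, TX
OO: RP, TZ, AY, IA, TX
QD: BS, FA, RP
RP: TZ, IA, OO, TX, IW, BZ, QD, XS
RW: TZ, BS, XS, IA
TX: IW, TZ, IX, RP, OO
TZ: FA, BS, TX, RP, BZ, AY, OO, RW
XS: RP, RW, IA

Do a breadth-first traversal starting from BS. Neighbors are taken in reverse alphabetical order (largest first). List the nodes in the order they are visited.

Visit BS; enqueue TZ, RW, QD, IW → queue [TZ, RW, QD, IW]
Visit TZ; enqueue TX, RP, OO, FA, BZ, AY → queue [RW, QD, IW, TX, RP, OO, FA, BZ, AY]
Visit RW; enqueue XS, IA → queue [QD, IW, TX, RP, OO, FA, BZ, AY, XS, IA]
Visit QD → queue [IW, TX, RP, OO, FA, BZ, AY, XS, IA]
Visit IW; enqueue IX → queue [TX, RP, OO, FA, BZ, AY, XS, IA, IX]
Visit TX → queue [RP, OO, FA, BZ, AY, XS, IA, IX]
Visit RP → queue [OO, FA, BZ, AY, XS, IA, IX]
Visit OO → queue [FA, BZ, AY, XS, IA, IX]
Visit FA → queue [BZ, AY, XS, IA, IX]
Visit BZ → queue [AY, XS, IA, IX]
Visit AY → queue [XS, IA, IX]
Visit XS → queue [IA, IX]
Visit IA → queue [IX]
Visit IX → queue []

BS → TZ → RW → QD → IW → TX → RP → OO → FA → BZ → AY → XS → IA → IX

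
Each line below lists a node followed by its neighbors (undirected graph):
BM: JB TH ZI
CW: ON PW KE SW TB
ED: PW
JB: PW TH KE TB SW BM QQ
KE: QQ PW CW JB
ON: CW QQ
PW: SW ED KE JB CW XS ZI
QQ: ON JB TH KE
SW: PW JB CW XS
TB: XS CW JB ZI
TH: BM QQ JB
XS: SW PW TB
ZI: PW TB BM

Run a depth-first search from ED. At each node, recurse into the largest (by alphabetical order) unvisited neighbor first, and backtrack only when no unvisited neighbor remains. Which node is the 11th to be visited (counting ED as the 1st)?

CW

Visit ED
ED → PW
PW → ZI
ZI → TB
TB → XS
XS → SW
SW → JB
JB → TH
TH → QQ
QQ → ON
ON → CW
CW → KE
TH → BM

Visit order: ED, PW, ZI, TB, XS, SW, JB, TH, QQ, ON, CW, KE, BM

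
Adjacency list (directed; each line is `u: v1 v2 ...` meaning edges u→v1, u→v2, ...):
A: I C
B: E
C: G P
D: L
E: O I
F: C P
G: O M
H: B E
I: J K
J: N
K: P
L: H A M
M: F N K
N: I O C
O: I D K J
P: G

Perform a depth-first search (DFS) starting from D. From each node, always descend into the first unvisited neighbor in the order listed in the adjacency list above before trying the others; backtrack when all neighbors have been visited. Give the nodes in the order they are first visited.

D, L, H, B, E, O, I, J, N, C, G, M, F, P, K, A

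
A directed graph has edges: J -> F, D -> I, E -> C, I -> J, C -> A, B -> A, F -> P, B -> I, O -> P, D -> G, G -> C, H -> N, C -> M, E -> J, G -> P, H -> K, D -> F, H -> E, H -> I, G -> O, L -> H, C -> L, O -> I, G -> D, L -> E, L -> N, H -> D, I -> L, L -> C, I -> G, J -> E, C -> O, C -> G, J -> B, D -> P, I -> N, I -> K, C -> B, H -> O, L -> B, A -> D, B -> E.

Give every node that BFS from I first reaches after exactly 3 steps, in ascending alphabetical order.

A, M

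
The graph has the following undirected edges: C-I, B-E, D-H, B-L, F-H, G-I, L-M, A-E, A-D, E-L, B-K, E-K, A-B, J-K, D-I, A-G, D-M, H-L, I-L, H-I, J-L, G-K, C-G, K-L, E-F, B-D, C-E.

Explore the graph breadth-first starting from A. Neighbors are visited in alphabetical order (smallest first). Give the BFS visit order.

Visit A; enqueue B, D, E, G → queue [B, D, E, G]
Visit B; enqueue K, L → queue [D, E, G, K, L]
Visit D; enqueue H, I, M → queue [E, G, K, L, H, I, M]
Visit E; enqueue C, F → queue [G, K, L, H, I, M, C, F]
Visit G → queue [K, L, H, I, M, C, F]
Visit K; enqueue J → queue [L, H, I, M, C, F, J]
Visit L → queue [H, I, M, C, F, J]
Visit H → queue [I, M, C, F, J]
Visit I → queue [M, C, F, J]
Visit M → queue [C, F, J]
Visit C → queue [F, J]
Visit F → queue [J]
Visit J → queue []

A -> B -> D -> E -> G -> K -> L -> H -> I -> M -> C -> F -> J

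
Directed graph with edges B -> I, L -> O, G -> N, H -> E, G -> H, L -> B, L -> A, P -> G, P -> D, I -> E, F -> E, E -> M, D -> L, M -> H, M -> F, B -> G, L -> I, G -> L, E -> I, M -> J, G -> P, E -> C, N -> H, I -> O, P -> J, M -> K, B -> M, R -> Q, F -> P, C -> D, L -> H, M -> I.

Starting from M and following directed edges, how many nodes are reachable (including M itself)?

16

BFS from M visits: M, K, J, I, H, F, O, E, P, C, G, D, N, L, B, A
Reachable nodes: 16 of 18 total.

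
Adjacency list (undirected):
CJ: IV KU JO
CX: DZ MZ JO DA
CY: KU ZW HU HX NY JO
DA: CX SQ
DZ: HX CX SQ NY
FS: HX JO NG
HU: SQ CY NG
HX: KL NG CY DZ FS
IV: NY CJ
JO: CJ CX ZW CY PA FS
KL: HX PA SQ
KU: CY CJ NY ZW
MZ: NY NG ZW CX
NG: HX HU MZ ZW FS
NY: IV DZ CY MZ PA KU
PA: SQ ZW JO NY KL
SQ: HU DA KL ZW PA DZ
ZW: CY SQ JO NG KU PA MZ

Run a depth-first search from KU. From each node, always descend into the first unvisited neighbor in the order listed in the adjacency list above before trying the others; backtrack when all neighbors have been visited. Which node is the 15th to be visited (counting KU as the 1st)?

Visit KU
KU → CY
CY → ZW
ZW → SQ
SQ → HU
HU → NG
NG → HX
HX → KL
KL → PA
PA → JO
JO → CJ
CJ → IV
IV → NY
NY → DZ
DZ → CX
CX → MZ
CX → DA
JO → FS

Visit order: KU, CY, ZW, SQ, HU, NG, HX, KL, PA, JO, CJ, IV, NY, DZ, CX, MZ, DA, FS

CX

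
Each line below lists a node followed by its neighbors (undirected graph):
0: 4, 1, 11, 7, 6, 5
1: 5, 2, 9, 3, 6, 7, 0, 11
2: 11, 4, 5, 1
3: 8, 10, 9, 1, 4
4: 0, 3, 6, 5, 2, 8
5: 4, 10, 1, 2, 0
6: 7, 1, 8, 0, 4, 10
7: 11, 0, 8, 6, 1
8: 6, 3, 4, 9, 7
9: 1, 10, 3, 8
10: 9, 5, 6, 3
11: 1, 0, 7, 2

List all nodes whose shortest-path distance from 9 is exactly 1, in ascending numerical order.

1, 3, 8, 10

Level 0: 9
Level 1: 1, 3, 8, 10
Level 2: 0, 2, 4, 5, 6, 7, 11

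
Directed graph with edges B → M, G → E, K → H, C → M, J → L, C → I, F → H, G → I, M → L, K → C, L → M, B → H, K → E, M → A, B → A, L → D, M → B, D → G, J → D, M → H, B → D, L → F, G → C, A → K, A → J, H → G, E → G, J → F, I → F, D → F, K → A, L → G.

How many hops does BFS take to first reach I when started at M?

3

Level 0: M
Level 1: A, B, H, L
Level 2: D, F, G, J, K
Level 3: C, E, I
I first appears at level 3.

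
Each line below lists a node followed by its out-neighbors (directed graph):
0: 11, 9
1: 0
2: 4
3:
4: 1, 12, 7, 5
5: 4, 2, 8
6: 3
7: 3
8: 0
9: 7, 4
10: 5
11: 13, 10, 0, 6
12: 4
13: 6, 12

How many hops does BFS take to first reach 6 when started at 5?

4

Level 0: 5
Level 1: 2, 4, 8
Level 2: 0, 1, 7, 12
Level 3: 3, 9, 11
Level 4: 6, 10, 13
6 first appears at level 4.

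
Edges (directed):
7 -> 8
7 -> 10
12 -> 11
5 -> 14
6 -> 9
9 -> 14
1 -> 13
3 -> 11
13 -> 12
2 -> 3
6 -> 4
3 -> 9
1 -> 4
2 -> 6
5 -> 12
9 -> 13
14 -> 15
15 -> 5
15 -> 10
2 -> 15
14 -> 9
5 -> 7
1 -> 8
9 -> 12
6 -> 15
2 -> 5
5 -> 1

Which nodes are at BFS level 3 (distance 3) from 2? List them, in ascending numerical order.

Level 0: 2
Level 1: 3, 5, 6, 15
Level 2: 1, 4, 7, 9, 10, 11, 12, 14
Level 3: 8, 13

8, 13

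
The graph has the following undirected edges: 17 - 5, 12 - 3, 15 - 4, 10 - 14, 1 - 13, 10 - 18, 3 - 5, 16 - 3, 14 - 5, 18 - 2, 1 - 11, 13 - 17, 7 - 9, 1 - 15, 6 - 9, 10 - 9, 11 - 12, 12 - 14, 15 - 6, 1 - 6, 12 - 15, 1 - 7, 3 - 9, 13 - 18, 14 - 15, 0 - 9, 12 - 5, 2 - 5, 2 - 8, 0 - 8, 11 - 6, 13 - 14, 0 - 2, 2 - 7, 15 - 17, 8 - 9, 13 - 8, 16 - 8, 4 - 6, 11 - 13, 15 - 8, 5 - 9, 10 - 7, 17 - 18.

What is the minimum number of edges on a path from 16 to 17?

Level 0: 16
Level 1: 3, 8
Level 2: 0, 2, 5, 9, 12, 13, 15
Level 3: 1, 4, 6, 7, 10, 11, 14, 17, 18
17 first appears at level 3.

3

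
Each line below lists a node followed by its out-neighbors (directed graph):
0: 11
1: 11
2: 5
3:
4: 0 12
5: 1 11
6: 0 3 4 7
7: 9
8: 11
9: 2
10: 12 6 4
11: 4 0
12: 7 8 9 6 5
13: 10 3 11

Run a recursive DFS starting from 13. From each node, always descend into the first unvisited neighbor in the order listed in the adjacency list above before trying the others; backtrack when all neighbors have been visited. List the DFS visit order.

Visit 13
13 → 10
10 → 12
12 → 7
7 → 9
9 → 2
2 → 5
5 → 1
1 → 11
11 → 4
4 → 0
12 → 8
12 → 6
6 → 3

13 10 12 7 9 2 5 1 11 4 0 8 6 3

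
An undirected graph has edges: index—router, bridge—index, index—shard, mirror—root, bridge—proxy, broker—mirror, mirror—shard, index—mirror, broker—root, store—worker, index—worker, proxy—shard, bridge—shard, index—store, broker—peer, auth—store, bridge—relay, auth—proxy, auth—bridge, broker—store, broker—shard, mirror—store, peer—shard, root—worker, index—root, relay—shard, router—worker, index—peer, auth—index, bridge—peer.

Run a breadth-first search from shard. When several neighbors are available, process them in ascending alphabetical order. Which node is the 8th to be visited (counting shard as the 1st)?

relay

Visit shard; enqueue bridge, broker, index, mirror, peer, proxy, relay → queue [bridge, broker, index, mirror, peer, proxy, relay]
Visit bridge; enqueue auth → queue [broker, index, mirror, peer, proxy, relay, auth]
Visit broker; enqueue root, store → queue [index, mirror, peer, proxy, relay, auth, root, store]
Visit index; enqueue router, worker → queue [mirror, peer, proxy, relay, auth, root, store, router, worker]
Visit mirror → queue [peer, proxy, relay, auth, root, store, router, worker]
Visit peer → queue [proxy, relay, auth, root, store, router, worker]
Visit proxy → queue [relay, auth, root, store, router, worker]
Visit relay → queue [auth, root, store, router, worker]
Visit auth → queue [root, store, router, worker]
Visit root → queue [store, router, worker]
Visit store → queue [router, worker]
Visit router → queue [worker]
Visit worker → queue []

Visit order: shard, bridge, broker, index, mirror, peer, proxy, relay, auth, root, store, router, worker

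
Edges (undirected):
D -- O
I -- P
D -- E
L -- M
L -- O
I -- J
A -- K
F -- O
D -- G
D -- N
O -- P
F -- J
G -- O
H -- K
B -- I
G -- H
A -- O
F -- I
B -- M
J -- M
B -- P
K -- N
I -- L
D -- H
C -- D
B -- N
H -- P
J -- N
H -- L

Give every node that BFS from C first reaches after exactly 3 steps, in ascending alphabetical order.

Level 0: C
Level 1: D
Level 2: E, G, H, N, O
Level 3: A, B, F, J, K, L, P
Level 4: I, M

A, B, F, J, K, L, P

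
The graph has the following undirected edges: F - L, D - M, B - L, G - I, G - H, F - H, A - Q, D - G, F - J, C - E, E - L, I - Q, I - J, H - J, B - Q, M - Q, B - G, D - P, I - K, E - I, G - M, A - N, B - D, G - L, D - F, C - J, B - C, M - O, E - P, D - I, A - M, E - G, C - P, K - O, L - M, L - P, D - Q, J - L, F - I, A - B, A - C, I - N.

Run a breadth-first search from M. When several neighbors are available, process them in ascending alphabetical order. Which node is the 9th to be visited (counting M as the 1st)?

C

Visit M; enqueue A, D, G, L, O, Q → queue [A, D, G, L, O, Q]
Visit A; enqueue B, C, N → queue [D, G, L, O, Q, B, C, N]
Visit D; enqueue F, I, P → queue [G, L, O, Q, B, C, N, F, I, P]
Visit G; enqueue E, H → queue [L, O, Q, B, C, N, F, I, P, E, H]
Visit L; enqueue J → queue [O, Q, B, C, N, F, I, P, E, H, J]
Visit O; enqueue K → queue [Q, B, C, N, F, I, P, E, H, J, K]
Visit Q → queue [B, C, N, F, I, P, E, H, J, K]
Visit B → queue [C, N, F, I, P, E, H, J, K]
Visit C → queue [N, F, I, P, E, H, J, K]
Visit N → queue [F, I, P, E, H, J, K]
Visit F → queue [I, P, E, H, J, K]
Visit I → queue [P, E, H, J, K]
Visit P → queue [E, H, J, K]
Visit E → queue [H, J, K]
Visit H → queue [J, K]
Visit J → queue [K]
Visit K → queue []

Visit order: M, A, D, G, L, O, Q, B, C, N, F, I, P, E, H, J, K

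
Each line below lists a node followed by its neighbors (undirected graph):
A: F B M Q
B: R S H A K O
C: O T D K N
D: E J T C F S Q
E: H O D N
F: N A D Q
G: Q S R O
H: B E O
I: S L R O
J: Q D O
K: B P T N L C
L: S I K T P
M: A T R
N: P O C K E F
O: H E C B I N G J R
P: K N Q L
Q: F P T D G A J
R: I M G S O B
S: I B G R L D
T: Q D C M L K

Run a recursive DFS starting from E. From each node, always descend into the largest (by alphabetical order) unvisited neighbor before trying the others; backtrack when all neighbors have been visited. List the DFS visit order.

Visit E
E → O
O → R
R → S
S → L
L → T
T → Q
Q → P
P → N
N → K
K → C
C → D
D → J
D → F
F → A
A → M
A → B
B → H
Q → G
L → I

E -> O -> R -> S -> L -> T -> Q -> P -> N -> K -> C -> D -> J -> F -> A -> M -> B -> H -> G -> I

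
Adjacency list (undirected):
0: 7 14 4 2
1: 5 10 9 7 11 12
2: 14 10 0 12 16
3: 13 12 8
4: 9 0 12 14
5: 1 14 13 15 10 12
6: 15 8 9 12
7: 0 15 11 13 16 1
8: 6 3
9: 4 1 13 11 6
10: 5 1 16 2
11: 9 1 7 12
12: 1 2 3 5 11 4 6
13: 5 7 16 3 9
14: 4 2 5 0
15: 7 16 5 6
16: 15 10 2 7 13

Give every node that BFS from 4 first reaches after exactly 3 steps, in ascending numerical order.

8, 10, 15, 16

Level 0: 4
Level 1: 0, 9, 12, 14
Level 2: 1, 2, 3, 5, 6, 7, 11, 13
Level 3: 8, 10, 15, 16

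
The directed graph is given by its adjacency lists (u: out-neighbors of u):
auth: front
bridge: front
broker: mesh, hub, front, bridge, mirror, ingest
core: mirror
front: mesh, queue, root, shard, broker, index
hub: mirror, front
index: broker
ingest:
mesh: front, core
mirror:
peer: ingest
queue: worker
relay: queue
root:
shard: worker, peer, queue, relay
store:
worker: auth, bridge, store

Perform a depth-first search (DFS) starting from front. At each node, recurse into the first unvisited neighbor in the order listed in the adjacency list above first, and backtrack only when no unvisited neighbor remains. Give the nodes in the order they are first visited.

Visit front
front → mesh
mesh → core
core → mirror
front → queue
queue → worker
worker → auth
worker → bridge
worker → store
front → root
front → shard
shard → peer
peer → ingest
shard → relay
front → broker
broker → hub
front → index

front -> mesh -> core -> mirror -> queue -> worker -> auth -> bridge -> store -> root -> shard -> peer -> ingest -> relay -> broker -> hub -> index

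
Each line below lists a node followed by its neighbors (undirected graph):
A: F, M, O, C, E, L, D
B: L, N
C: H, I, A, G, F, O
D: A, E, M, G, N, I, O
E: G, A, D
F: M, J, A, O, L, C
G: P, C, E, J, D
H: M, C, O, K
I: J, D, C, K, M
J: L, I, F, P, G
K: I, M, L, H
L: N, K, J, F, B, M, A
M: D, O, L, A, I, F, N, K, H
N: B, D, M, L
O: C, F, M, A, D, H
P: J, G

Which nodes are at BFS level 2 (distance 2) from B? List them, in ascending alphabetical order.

Level 0: B
Level 1: L, N
Level 2: A, D, F, J, K, M
Level 3: C, E, G, H, I, O, P

A, D, F, J, K, M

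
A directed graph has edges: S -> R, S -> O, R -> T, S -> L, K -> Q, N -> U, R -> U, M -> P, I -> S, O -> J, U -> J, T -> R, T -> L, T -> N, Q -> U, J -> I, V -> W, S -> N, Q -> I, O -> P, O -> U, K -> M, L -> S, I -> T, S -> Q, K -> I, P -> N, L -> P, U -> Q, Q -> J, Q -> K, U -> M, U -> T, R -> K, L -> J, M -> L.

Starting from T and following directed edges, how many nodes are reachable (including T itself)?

13

BFS from T visits: T, L, N, R, J, P, S, U, K, I, O, Q, M
Reachable nodes: 13 of 15 total.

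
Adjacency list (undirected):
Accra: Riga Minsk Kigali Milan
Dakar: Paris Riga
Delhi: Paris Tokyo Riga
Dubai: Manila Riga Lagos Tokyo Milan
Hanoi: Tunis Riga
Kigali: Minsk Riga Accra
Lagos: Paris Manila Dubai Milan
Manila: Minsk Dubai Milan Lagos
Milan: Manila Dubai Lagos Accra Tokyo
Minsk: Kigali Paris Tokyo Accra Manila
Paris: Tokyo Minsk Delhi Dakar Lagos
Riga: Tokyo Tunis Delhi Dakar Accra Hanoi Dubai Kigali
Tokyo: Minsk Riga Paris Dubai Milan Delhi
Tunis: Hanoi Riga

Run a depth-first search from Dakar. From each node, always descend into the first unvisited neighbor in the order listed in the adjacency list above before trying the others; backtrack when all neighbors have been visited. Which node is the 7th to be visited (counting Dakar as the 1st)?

Tunis

Visit Dakar
Dakar → Paris
Paris → Tokyo
Tokyo → Minsk
Minsk → Kigali
Kigali → Riga
Riga → Tunis
Tunis → Hanoi
Riga → Delhi
Riga → Accra
Accra → Milan
Milan → Manila
Manila → Dubai
Dubai → Lagos

Visit order: Dakar, Paris, Tokyo, Minsk, Kigali, Riga, Tunis, Hanoi, Delhi, Accra, Milan, Manila, Dubai, Lagos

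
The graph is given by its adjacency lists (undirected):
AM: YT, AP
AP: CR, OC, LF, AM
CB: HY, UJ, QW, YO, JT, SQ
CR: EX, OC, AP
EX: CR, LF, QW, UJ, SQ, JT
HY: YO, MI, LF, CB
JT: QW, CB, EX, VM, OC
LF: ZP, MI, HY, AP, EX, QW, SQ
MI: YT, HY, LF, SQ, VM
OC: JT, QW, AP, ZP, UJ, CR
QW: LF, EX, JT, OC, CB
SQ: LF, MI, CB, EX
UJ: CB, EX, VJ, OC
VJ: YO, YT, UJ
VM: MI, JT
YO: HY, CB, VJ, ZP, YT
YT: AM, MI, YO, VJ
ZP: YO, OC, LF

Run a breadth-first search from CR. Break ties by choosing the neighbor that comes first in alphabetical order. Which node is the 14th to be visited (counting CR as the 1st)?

Visit CR; enqueue AP, EX, OC → queue [AP, EX, OC]
Visit AP; enqueue AM, LF → queue [EX, OC, AM, LF]
Visit EX; enqueue JT, QW, SQ, UJ → queue [OC, AM, LF, JT, QW, SQ, UJ]
Visit OC; enqueue ZP → queue [AM, LF, JT, QW, SQ, UJ, ZP]
Visit AM; enqueue YT → queue [LF, JT, QW, SQ, UJ, ZP, YT]
Visit LF; enqueue HY, MI → queue [JT, QW, SQ, UJ, ZP, YT, HY, MI]
Visit JT; enqueue CB, VM → queue [QW, SQ, UJ, ZP, YT, HY, MI, CB, VM]
Visit QW → queue [SQ, UJ, ZP, YT, HY, MI, CB, VM]
Visit SQ → queue [UJ, ZP, YT, HY, MI, CB, VM]
Visit UJ; enqueue VJ → queue [ZP, YT, HY, MI, CB, VM, VJ]
Visit ZP; enqueue YO → queue [YT, HY, MI, CB, VM, VJ, YO]
Visit YT → queue [HY, MI, CB, VM, VJ, YO]
Visit HY → queue [MI, CB, VM, VJ, YO]
Visit MI → queue [CB, VM, VJ, YO]
Visit CB → queue [VM, VJ, YO]
Visit VM → queue [VJ, YO]
Visit VJ → queue [YO]
Visit YO → queue []

Visit order: CR, AP, EX, OC, AM, LF, JT, QW, SQ, UJ, ZP, YT, HY, MI, CB, VM, VJ, YO

MI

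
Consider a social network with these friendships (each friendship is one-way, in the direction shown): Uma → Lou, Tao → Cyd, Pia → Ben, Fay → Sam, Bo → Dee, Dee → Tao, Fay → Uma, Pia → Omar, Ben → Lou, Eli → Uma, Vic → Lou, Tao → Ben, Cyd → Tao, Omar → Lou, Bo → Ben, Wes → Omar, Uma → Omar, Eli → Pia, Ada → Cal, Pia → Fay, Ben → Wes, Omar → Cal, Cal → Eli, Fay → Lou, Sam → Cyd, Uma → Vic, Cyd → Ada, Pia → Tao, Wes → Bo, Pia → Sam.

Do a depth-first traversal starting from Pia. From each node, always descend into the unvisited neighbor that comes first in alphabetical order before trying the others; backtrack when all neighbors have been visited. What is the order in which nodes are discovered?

Pia Ben Lou Wes Bo Dee Tao Cyd Ada Cal Eli Uma Omar Vic Fay Sam

Visit Pia
Pia → Ben
Ben → Lou
Ben → Wes
Wes → Bo
Bo → Dee
Dee → Tao
Tao → Cyd
Cyd → Ada
Ada → Cal
Cal → Eli
Eli → Uma
Uma → Omar
Uma → Vic
Pia → Fay
Fay → Sam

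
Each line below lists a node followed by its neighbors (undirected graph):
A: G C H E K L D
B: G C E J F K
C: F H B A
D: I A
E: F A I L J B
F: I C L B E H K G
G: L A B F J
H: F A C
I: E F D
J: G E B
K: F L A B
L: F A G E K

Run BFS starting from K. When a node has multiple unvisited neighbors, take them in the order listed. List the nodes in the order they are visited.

K F L A B I C E H G D J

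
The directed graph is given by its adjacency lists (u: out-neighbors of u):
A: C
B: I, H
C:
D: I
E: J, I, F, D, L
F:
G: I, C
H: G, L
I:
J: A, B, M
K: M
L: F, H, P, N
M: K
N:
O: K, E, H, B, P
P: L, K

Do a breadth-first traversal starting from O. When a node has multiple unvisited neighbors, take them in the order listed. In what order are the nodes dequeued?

O, K, E, H, B, P, M, J, I, F, D, L, G, A, N, C

Visit O; enqueue K, E, H, B, P → queue [K, E, H, B, P]
Visit K; enqueue M → queue [E, H, B, P, M]
Visit E; enqueue J, I, F, D, L → queue [H, B, P, M, J, I, F, D, L]
Visit H; enqueue G → queue [B, P, M, J, I, F, D, L, G]
Visit B → queue [P, M, J, I, F, D, L, G]
Visit P → queue [M, J, I, F, D, L, G]
Visit M → queue [J, I, F, D, L, G]
Visit J; enqueue A → queue [I, F, D, L, G, A]
Visit I → queue [F, D, L, G, A]
Visit F → queue [D, L, G, A]
Visit D → queue [L, G, A]
Visit L; enqueue N → queue [G, A, N]
Visit G; enqueue C → queue [A, N, C]
Visit A → queue [N, C]
Visit N → queue [C]
Visit C → queue []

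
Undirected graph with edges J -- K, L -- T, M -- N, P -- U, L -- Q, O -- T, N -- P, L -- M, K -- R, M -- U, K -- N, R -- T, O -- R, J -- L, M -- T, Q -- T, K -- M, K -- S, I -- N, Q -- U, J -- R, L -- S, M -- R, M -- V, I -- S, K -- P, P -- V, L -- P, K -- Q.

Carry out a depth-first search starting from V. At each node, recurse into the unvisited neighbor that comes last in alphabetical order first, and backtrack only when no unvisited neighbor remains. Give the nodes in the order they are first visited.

Visit V
V → P
P → U
U → Q
Q → T
T → R
R → O
R → M
M → N
N → K
K → S
S → L
L → J
S → I

V, P, U, Q, T, R, O, M, N, K, S, L, J, I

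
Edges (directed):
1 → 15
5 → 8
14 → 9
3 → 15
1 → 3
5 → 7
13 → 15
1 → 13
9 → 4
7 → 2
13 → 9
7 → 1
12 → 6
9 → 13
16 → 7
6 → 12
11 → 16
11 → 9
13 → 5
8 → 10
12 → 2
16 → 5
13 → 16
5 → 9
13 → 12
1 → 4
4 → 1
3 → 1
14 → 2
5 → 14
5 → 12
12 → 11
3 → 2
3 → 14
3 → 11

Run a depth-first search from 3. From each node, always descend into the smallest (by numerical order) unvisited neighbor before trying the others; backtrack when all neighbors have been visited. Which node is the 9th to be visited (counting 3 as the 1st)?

10

Visit 3
3 → 1
1 → 4
1 → 13
13 → 5
5 → 7
7 → 2
5 → 8
8 → 10
5 → 9
5 → 12
12 → 6
12 → 11
11 → 16
5 → 14
13 → 15

Visit order: 3, 1, 4, 13, 5, 7, 2, 8, 10, 9, 12, 6, 11, 16, 14, 15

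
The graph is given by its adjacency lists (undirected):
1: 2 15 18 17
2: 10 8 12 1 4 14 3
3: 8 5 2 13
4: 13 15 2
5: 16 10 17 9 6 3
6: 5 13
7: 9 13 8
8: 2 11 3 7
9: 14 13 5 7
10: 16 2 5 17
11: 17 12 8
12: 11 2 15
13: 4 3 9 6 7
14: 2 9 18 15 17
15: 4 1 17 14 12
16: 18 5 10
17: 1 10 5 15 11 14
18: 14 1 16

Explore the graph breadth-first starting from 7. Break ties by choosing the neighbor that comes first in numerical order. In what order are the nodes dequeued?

Visit 7; enqueue 8, 9, 13 → queue [8, 9, 13]
Visit 8; enqueue 2, 3, 11 → queue [9, 13, 2, 3, 11]
Visit 9; enqueue 5, 14 → queue [13, 2, 3, 11, 5, 14]
Visit 13; enqueue 4, 6 → queue [2, 3, 11, 5, 14, 4, 6]
Visit 2; enqueue 1, 10, 12 → queue [3, 11, 5, 14, 4, 6, 1, 10, 12]
Visit 3 → queue [11, 5, 14, 4, 6, 1, 10, 12]
Visit 11; enqueue 17 → queue [5, 14, 4, 6, 1, 10, 12, 17]
Visit 5; enqueue 16 → queue [14, 4, 6, 1, 10, 12, 17, 16]
Visit 14; enqueue 15, 18 → queue [4, 6, 1, 10, 12, 17, 16, 15, 18]
Visit 4 → queue [6, 1, 10, 12, 17, 16, 15, 18]
Visit 6 → queue [1, 10, 12, 17, 16, 15, 18]
Visit 1 → queue [10, 12, 17, 16, 15, 18]
Visit 10 → queue [12, 17, 16, 15, 18]
Visit 12 → queue [17, 16, 15, 18]
Visit 17 → queue [16, 15, 18]
Visit 16 → queue [15, 18]
Visit 15 → queue [18]
Visit 18 → queue []

7, 8, 9, 13, 2, 3, 11, 5, 14, 4, 6, 1, 10, 12, 17, 16, 15, 18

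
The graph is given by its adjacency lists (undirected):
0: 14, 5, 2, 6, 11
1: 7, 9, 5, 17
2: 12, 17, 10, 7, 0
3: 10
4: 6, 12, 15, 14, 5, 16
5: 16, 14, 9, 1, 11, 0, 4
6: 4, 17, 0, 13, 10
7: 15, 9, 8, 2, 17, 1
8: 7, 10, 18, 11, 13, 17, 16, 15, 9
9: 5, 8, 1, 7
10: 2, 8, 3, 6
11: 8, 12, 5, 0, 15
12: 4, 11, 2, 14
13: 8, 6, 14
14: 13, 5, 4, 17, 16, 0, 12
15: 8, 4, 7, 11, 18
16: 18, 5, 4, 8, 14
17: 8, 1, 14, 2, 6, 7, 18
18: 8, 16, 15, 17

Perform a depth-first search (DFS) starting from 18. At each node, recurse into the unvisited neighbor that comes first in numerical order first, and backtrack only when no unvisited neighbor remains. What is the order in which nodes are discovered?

Visit 18
18 → 8
8 → 7
7 → 1
1 → 5
5 → 0
0 → 2
2 → 10
10 → 3
10 → 6
6 → 4
4 → 12
12 → 11
11 → 15
12 → 14
14 → 13
14 → 16
14 → 17
5 → 9

18 -> 8 -> 7 -> 1 -> 5 -> 0 -> 2 -> 10 -> 3 -> 6 -> 4 -> 12 -> 11 -> 15 -> 14 -> 13 -> 16 -> 17 -> 9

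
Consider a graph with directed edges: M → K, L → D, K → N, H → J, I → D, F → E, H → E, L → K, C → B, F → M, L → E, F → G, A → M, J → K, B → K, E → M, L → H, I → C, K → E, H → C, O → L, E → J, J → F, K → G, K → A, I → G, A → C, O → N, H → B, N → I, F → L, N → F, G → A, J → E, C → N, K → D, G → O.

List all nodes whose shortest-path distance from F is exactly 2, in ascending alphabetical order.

A, D, H, J, K, O

Level 0: F
Level 1: E, G, L, M
Level 2: A, D, H, J, K, O
Level 3: B, C, N
Level 4: I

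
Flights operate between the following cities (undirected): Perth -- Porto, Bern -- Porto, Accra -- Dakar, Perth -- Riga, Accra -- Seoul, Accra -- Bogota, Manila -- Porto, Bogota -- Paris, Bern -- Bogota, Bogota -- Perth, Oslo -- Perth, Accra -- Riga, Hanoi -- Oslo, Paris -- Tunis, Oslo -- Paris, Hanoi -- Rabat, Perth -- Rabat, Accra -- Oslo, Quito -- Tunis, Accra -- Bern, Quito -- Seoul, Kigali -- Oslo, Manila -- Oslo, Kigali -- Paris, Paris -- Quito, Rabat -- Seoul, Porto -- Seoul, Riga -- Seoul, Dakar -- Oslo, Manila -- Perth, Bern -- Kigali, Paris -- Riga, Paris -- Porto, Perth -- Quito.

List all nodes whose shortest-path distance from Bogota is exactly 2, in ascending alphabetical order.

Level 0: Bogota
Level 1: Accra, Bern, Paris, Perth
Level 2: Dakar, Kigali, Manila, Oslo, Porto, Quito, Rabat, Riga, Seoul, Tunis
Level 3: Hanoi

Dakar, Kigali, Manila, Oslo, Porto, Quito, Rabat, Riga, Seoul, Tunis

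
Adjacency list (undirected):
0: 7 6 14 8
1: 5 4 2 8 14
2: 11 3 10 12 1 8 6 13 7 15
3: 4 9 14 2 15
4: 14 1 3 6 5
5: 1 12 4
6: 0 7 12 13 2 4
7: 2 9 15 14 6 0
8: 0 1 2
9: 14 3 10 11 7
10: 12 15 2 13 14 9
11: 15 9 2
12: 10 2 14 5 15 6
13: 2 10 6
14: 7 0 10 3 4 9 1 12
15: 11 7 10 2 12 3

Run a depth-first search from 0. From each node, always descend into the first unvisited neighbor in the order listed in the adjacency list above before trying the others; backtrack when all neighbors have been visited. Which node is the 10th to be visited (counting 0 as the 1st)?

4

Visit 0
0 → 7
7 → 2
2 → 11
11 → 15
15 → 10
10 → 12
12 → 14
14 → 3
3 → 4
4 → 1
1 → 5
1 → 8
4 → 6
6 → 13
3 → 9

Visit order: 0, 7, 2, 11, 15, 10, 12, 14, 3, 4, 1, 5, 8, 6, 13, 9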